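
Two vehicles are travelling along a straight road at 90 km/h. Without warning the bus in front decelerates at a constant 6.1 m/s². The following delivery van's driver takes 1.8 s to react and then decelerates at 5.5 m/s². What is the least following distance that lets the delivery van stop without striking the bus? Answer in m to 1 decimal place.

90 km/h ÷ 3.6 = 25.0000 m/s.
Leader travels v²/(2a_L) = 625.000 / 12.200 = 51.230 m before stopping.
Follower covers v·t_r = 25.0000 × 1.8 = 45.000 m while reacting, then v²/(2a_F) = 625.000 / 11.000 = 56.818 m while braking, for a total of 45.000 + 56.818 = 101.818 m.
Since a_F ≤ a_L and the follower starts braking later, the follower is never slower than the leader, so the closest approach is when both have stopped.
Minimum gap = 101.818 − 51.230 = 50.588 m.

Minimum gap ≈ 50.6 m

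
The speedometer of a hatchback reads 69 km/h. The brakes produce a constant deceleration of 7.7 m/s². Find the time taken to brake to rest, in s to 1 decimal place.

69 km/h ÷ 3.6 = 19.1667 m/s.
Braking time = v/a = 19.1667 / 7.700 = 2.489 s.

Braking time ≈ 2.5 s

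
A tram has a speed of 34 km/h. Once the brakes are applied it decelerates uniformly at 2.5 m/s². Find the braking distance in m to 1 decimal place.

Braking distance ≈ 17.8 m

34 km/h ÷ 3.6 = 9.4444 m/s.
Braking distance = v²/(2a) = 9.4444² / (2 × 2.500) = 89.197 / 5.000 = 17.839 m.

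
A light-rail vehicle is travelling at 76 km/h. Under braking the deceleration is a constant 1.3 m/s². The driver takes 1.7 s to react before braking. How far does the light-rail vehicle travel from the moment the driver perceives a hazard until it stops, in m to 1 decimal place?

Total stopping distance ≈ 207.3 m

76 km/h ÷ 3.6 = 21.1111 m/s.
Reaction distance = v·t_r = 21.1111 × 1.7 = 35.889 m.
Braking distance = v²/(2a) = 21.1111² / (2 × 1.300) = 445.679 / 2.600 = 171.415 m.
Total = 35.889 + 171.415 = 207.304 m.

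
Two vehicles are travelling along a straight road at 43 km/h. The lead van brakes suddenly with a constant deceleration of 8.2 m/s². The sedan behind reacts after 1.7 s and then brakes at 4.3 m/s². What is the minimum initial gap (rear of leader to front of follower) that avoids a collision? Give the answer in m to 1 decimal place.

43 km/h ÷ 3.6 = 11.9444 m/s.
Leader travels v²/(2a_L) = 142.669 / 16.400 = 8.699 m before stopping.
Follower covers v·t_r = 11.9444 × 1.7 = 20.305 m while reacting, then v²/(2a_F) = 142.669 / 8.600 = 16.589 m while braking, for a total of 20.305 + 16.589 = 36.894 m.
Since a_F ≤ a_L and the follower starts braking later, the follower is never slower than the leader, so the closest approach is when both have stopped.
Minimum gap = 36.894 − 8.699 = 28.195 m.

Minimum gap ≈ 28.2 m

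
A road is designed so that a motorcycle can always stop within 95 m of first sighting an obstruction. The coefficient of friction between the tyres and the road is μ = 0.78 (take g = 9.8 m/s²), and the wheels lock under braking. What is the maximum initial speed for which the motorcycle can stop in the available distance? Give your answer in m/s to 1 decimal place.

Maximum speed ≈ 38.1 m/s

a = μg = 0.78 × 9.8 = 7.644 m/s².
v²/(2a) = d ⇒ v = √(2 × 7.644 × 95) = √1452.36 = 38.1098 m/s.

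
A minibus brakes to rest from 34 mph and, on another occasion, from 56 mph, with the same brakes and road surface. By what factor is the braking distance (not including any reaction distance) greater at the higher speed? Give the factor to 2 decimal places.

Braking distance d = v²/(2a), so with a fixed, d ∝ v².
Factor = (56/34)² = 1.6471² = 2.7129.

Factor ≈ 2.71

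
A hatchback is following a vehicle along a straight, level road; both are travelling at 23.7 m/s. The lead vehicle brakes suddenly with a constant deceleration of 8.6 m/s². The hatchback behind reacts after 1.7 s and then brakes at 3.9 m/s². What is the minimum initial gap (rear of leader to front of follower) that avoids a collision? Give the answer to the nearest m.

Leader travels v²/(2a_L) = 561.690 / 17.200 = 32.656 m before stopping.
Follower covers v·t_r = 23.7000 × 1.7 = 40.290 m while reacting, then v²/(2a_F) = 561.690 / 7.800 = 72.012 m while braking, for a total of 40.290 + 72.012 = 112.302 m.
Since a_F ≤ a_L and the follower starts braking later, the follower is never slower than the leader, so the closest approach is when both have stopped.
Minimum gap = 112.302 − 32.656 = 79.646 m.

Minimum gap ≈ 80 m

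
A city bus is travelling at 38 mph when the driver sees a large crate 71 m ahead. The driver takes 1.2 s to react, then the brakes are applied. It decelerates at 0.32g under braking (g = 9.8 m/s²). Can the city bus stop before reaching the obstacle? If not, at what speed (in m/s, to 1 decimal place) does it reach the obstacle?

38 mph × 0.44704 = 16.9875 m/s.
a = 0.32 × 9.8 = 3.136 m/s².
Reaction distance = 16.9875 × 1.2 = 20.385 m.
Braking distance = v²/(2a) = 288.575 / 6.272 = 46.010 m.
Total stopping distance = 20.385 + 46.010 = 66.395 m, vs 71 m available — it stops with 71 − 66.395 = 4.605 m to spare.

Yes — it stops about 4.6 m short of the obstacle, so it never reaches it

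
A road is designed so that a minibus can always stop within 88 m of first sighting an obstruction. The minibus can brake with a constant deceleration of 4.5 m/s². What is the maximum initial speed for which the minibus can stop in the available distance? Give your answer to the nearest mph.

v²/(2a) = d ⇒ v = √(2 × 4.500 × 88) = √792.00 = 28.1425 m/s.
28.1425 m/s ÷ 0.44704 = 62.953 mph.

Maximum speed ≈ 63 mph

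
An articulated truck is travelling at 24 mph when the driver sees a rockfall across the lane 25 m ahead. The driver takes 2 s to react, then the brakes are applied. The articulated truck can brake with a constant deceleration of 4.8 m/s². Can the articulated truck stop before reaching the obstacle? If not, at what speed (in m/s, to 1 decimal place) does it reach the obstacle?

24 mph × 0.44704 = 10.7290 m/s.
Reaction distance = 10.7290 × 2 = 21.458 m.
Braking distance needed to stop: v²/(2a) = 115.111 / 9.600 = 11.991 m, so total needed = 21.458 + 11.991 = 33.449 m > 25 m — it cannot stop.
Distance remaining when braking begins: 25 − 21.458 = 3.542 m.
v² = v₀² − 2a·d = 115.111 − 2 × 4.800 × 3.542 = 81.108 m²/s².
v = √81.108 = 9.006 m/s.

No — it strikes the obstacle at 9.0 m/s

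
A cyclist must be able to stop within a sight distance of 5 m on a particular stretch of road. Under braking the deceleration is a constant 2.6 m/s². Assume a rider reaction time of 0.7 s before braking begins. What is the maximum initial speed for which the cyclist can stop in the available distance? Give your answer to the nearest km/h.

Stopping distance: v·t_r + v²/(2a) = 5 with t_r = 0.7 s and a = 2.600 m/s².
So v² + 3.640 v − 26.00 = 0.
Positive root: v = −a·t_r + √((a·t_r)² + 2a·d) = −1.820 + √(3.312 + 26.00) = 3.5941 m/s.
3.5941 m/s × 3.6 = 12.939 km/h.

Maximum speed ≈ 13 km/h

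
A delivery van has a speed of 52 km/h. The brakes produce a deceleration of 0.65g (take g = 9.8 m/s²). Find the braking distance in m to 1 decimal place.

52 km/h ÷ 3.6 = 14.4444 m/s.
a = 0.65 × 9.8 = 6.370 m/s².
Braking distance = v²/(2a) = 14.4444² / (2 × 6.370) = 208.641 / 12.740 = 16.377 m.

Braking distance ≈ 16.4 m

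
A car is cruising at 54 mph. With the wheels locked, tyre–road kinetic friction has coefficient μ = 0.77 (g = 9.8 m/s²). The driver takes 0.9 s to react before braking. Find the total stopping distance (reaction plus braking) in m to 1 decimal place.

Total stopping distance ≈ 60.3 m

54 mph × 0.44704 = 24.1402 m/s.
a = μg = 0.77 × 9.8 = 7.546 m/s².
Reaction distance = v·t_r = 24.1402 × 0.9 = 21.726 m.
Braking distance = v²/(2a) = 24.1402² / (2 × 7.546) = 582.749 / 15.092 = 38.613 m.
Total = 21.726 + 38.613 = 60.339 m.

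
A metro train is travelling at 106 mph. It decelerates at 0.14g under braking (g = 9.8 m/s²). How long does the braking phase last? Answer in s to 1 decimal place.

Braking time ≈ 34.5 s

106 mph × 0.44704 = 47.3862 m/s.
a = 0.14 × 9.8 = 1.372 m/s².
Braking time = v/a = 47.3862 / 1.372 = 34.538 s.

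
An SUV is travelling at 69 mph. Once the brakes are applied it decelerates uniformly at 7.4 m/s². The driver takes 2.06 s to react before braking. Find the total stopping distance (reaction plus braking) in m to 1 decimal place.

Total stopping distance ≈ 127.8 m

69 mph × 0.44704 = 30.8458 m/s.
Reaction distance = v·t_r = 30.8458 × 2.06 = 63.542 m.
Braking distance = v²/(2a) = 30.8458² / (2 × 7.400) = 951.463 / 14.800 = 64.288 m.
Total = 63.542 + 64.288 = 127.830 m.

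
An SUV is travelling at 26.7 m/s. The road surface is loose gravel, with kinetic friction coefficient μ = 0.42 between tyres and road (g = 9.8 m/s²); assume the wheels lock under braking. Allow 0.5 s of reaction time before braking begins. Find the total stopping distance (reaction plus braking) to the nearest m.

a = μg = 0.42 × 9.8 = 4.116 m/s².
Reaction distance = v·t_r = 26.7000 × 0.5 = 13.350 m.
Braking distance = v²/(2a) = 26.7000² / (2 × 4.116) = 712.890 / 8.232 = 86.600 m.
Total = 13.350 + 86.600 = 99.950 m.

Total stopping distance ≈ 100 m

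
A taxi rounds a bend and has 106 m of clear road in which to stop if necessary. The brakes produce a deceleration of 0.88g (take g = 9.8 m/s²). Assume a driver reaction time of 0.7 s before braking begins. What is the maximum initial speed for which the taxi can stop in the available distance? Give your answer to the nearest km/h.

Maximum speed ≈ 134 km/h

a = 0.88 × 9.8 = 8.624 m/s².
Stopping distance: v·t_r + v²/(2a) = 106 with t_r = 0.7 s and a = 8.624 m/s².
So v² + 12.074 v − 1828.29 = 0.
Positive root: v = −a·t_r + √((a·t_r)² + 2a·d) = −6.037 + √(36.445 + 1828.29) = 37.1456 m/s.
37.1456 m/s × 3.6 = 133.724 km/h.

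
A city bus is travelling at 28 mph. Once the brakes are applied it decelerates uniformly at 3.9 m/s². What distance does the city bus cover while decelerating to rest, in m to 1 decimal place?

28 mph × 0.44704 = 12.5171 m/s.
Braking distance = v²/(2a) = 12.5171² / (2 × 3.900) = 156.678 / 7.800 = 20.087 m.

Braking distance ≈ 20.1 m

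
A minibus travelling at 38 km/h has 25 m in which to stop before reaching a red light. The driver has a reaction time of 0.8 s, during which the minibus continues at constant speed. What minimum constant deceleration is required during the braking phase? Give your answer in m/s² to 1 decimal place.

Required deceleration ≈ 3.4 m/s²

38 km/h ÷ 3.6 = 10.5556 m/s.
Distance covered during reaction = 10.5556 × 0.8 = 8.444 m.
Distance available for braking: 25 − 8.444 = 16.556 m.
v² = 2a·d ⇒ a = v²/(2d) = 10.5556² / (2 × 16.556) = 111.421 / 33.112 = 3.3650 m/s².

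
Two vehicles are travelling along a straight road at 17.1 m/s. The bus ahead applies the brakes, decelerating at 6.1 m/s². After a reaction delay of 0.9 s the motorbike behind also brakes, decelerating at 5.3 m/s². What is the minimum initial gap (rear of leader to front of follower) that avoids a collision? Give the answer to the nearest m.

Leader travels v²/(2a_L) = 292.410 / 12.200 = 23.968 m before stopping.
Follower covers v·t_r = 17.1000 × 0.9 = 15.390 m while reacting, then v²/(2a_F) = 292.410 / 10.600 = 27.586 m while braking, for a total of 15.390 + 27.586 = 42.976 m.
Since a_F ≤ a_L and the follower starts braking later, the follower is never slower than the leader, so the closest approach is when both have stopped.
Minimum gap = 42.976 − 23.968 = 19.008 m.

Minimum gap ≈ 19 m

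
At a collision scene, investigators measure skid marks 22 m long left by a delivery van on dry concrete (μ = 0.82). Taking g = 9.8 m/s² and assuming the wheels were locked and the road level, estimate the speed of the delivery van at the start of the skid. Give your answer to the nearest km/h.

Deceleration a = μg = 0.82 × 9.8 = 8.036 m/s².
v = √(2a·d) = √(2 × 8.036 × 22) = √353.584 = 18.8038 m/s.
= 18.8038 × 3.6 = 67.694 km/h.

Initial speed ≈ 68 km/h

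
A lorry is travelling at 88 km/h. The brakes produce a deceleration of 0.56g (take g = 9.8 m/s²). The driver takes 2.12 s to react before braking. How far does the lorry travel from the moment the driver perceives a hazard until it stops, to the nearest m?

Total stopping distance ≈ 106 m

88 km/h ÷ 3.6 = 24.4444 m/s.
a = 0.56 × 9.8 = 5.488 m/s².
Reaction distance = v·t_r = 24.4444 × 2.12 = 51.822 m.
Braking distance = v²/(2a) = 24.4444² / (2 × 5.488) = 597.529 / 10.976 = 54.440 m.
Total = 51.822 + 54.440 = 106.262 m.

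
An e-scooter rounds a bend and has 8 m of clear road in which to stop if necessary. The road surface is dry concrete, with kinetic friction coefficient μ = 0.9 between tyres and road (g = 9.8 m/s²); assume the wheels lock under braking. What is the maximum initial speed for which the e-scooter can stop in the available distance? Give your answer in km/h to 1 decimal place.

Maximum speed ≈ 42.8 km/h

a = μg = 0.9 × 9.8 = 8.820 m/s².
v²/(2a) = d ⇒ v = √(2 × 8.820 × 8) = √141.12 = 11.8794 m/s.
11.8794 m/s × 3.6 = 42.766 km/h.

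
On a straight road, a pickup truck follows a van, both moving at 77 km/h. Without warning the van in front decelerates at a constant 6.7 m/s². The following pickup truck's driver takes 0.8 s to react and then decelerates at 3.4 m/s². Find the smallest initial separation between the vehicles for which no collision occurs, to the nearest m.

77 km/h ÷ 3.6 = 21.3889 m/s.
Leader travels v²/(2a_L) = 457.485 / 13.400 = 34.141 m before stopping.
Follower covers v·t_r = 21.3889 × 0.8 = 17.111 m while reacting, then v²/(2a_F) = 457.485 / 6.800 = 67.277 m while braking, for a total of 17.111 + 67.277 = 84.388 m.
Since a_F ≤ a_L and the follower starts braking later, the follower is never slower than the leader, so the closest approach is when both have stopped.
Minimum gap = 84.388 − 34.141 = 50.247 m.

Minimum gap ≈ 50 m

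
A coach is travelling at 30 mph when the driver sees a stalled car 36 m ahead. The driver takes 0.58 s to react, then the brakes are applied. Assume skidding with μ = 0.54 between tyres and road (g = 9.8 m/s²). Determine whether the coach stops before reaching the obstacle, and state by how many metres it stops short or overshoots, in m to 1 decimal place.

Yes — it stops 11.2 m short of the obstacle

30 mph × 0.44704 = 13.4112 m/s.
a = μg = 0.54 × 9.8 = 5.292 m/s².
Reaction distance = 13.4112 × 0.58 = 7.778 m.
Braking distance = v²/(2a) = 179.860 / 10.584 = 16.994 m.
Total stopping distance = 7.778 + 16.994 = 24.772 m, vs 36 m available — it stops with 36 − 24.772 = 11.228 m to spare.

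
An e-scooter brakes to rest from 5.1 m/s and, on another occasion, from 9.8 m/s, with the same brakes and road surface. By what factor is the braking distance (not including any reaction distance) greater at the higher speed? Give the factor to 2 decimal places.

Braking distance d = v²/(2a), so with a fixed, d ∝ v².
Factor = (9.8/5.1)² = 1.9216² = 3.6925.

Factor ≈ 3.69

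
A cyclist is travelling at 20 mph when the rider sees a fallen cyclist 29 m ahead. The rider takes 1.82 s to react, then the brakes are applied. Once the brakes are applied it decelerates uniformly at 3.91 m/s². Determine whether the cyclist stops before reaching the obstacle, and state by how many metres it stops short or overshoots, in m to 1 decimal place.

Yes — it stops 2.5 m short of the obstacle

20 mph × 0.44704 = 8.9408 m/s.
Reaction distance = 8.9408 × 1.82 = 16.272 m.
Braking distance = v²/(2a) = 79.938 / 7.820 = 10.222 m.
Total stopping distance = 16.272 + 10.222 = 26.494 m, vs 29 m available — it stops with 29 − 26.494 = 2.506 m to spare.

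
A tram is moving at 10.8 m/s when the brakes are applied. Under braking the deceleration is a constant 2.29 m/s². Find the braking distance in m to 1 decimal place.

Braking distance ≈ 25.5 m

Braking distance = v²/(2a) = 10.8000² / (2 × 2.290) = 116.640 / 4.580 = 25.467 m.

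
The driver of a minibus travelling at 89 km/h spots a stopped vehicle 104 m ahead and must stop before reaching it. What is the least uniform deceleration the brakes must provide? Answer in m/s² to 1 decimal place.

Required deceleration ≈ 2.9 m/s²

89 km/h ÷ 3.6 = 24.7222 m/s.
v² = 2a·d ⇒ a = v²/(2d) = 24.7222² / (2 × 104.000) = 611.187 / 208.000 = 2.9384 m/s².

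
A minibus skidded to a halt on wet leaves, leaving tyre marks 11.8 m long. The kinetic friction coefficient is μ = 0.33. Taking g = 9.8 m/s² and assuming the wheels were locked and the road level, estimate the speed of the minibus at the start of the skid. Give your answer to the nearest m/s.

Deceleration a = μg = 0.33 × 9.8 = 3.234 m/s².
v = √(2a·d) = √(2 × 3.234 × 11.8) = √76.322 = 8.7362 m/s.

Initial speed ≈ 9 m/s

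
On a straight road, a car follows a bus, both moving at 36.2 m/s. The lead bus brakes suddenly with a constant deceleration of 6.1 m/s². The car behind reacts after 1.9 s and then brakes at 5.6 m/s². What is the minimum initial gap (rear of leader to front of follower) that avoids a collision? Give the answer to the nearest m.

Minimum gap ≈ 78 m

Leader travels v²/(2a_L) = 1310.440 / 12.200 = 107.413 m before stopping.
Follower covers v·t_r = 36.2000 × 1.9 = 68.780 m while reacting, then v²/(2a_F) = 1310.440 / 11.200 = 117.004 m while braking, for a total of 68.780 + 117.004 = 185.784 m.
Since a_F ≤ a_L and the follower starts braking later, the follower is never slower than the leader, so the closest approach is when both have stopped.
Minimum gap = 185.784 − 107.413 = 78.371 m.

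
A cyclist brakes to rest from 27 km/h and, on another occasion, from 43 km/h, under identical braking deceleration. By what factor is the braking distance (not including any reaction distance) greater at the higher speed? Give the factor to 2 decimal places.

Factor ≈ 2.54

Braking distance d = v²/(2a), so with a fixed, d ∝ v².
Factor = (43/27)² = 1.5926² = 2.5364.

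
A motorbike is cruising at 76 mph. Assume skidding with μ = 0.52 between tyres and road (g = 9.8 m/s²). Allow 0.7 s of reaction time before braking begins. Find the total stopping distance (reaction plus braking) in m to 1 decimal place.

Total stopping distance ≈ 137.0 m

76 mph × 0.44704 = 33.9750 m/s.
a = μg = 0.52 × 9.8 = 5.096 m/s².
Reaction distance = v·t_r = 33.9750 × 0.7 = 23.782 m.
Braking distance = v²/(2a) = 33.9750² / (2 × 5.096) = 1154.301 / 10.192 = 113.256 m.
Total = 23.782 + 113.256 = 137.038 m.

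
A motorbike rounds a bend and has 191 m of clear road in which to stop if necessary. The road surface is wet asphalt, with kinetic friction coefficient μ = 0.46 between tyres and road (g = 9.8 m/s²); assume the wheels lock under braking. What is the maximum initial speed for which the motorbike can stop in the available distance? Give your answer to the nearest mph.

a = μg = 0.46 × 9.8 = 4.508 m/s².
v²/(2a) = d ⇒ v = √(2 × 4.508 × 191) = √1722.06 = 41.4977 m/s.
41.4977 m/s ÷ 0.44704 = 92.828 mph.

Maximum speed ≈ 93 mph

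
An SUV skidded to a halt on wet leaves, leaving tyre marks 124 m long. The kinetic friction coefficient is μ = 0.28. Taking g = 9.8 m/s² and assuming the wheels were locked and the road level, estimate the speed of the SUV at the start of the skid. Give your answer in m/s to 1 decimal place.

Deceleration a = μg = 0.28 × 9.8 = 2.744 m/s².
v = √(2a·d) = √(2 × 2.744 × 124) = √680.512 = 26.0866 m/s.

Initial speed ≈ 26.1 m/s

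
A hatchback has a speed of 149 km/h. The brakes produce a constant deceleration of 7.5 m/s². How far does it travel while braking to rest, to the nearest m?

149 km/h ÷ 3.6 = 41.3889 m/s.
Braking distance = v²/(2a) = 41.3889² / (2 × 7.500) = 1713.041 / 15.000 = 114.203 m.

Braking distance ≈ 114 m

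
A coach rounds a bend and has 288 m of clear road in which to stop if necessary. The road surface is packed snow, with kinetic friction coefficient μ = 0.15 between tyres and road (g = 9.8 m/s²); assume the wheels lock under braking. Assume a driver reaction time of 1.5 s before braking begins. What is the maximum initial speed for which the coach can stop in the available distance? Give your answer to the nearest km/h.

Maximum speed ≈ 97 km/h

a = μg = 0.15 × 9.8 = 1.470 m/s².
Stopping distance: v·t_r + v²/(2a) = 288 with t_r = 1.5 s and a = 1.470 m/s².
So v² + 4.410 v − 846.72 = 0.
Positive root: v = −a·t_r + √((a·t_r)² + 2a·d) = −2.205 + √(4.862 + 846.72) = 26.9769 m/s.
26.9769 m/s × 3.6 = 97.117 km/h.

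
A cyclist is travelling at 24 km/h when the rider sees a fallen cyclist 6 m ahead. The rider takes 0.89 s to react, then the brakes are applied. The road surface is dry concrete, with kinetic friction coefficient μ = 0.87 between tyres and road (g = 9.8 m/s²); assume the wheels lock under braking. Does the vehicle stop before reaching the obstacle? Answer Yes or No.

No

24 km/h ÷ 3.6 = 6.6667 m/s.
a = μg = 0.87 × 9.8 = 8.526 m/s².
Reaction distance = 6.6667 × 0.89 = 5.933 m.
Braking distance = v²/(2a) = 44.445 / 17.052 = 2.606 m.
Total stopping distance = 5.933 + 2.606 = 8.539 m, vs 6 m available — it cannot stop in time and overshoots by 8.539 − 6 = 2.539 m.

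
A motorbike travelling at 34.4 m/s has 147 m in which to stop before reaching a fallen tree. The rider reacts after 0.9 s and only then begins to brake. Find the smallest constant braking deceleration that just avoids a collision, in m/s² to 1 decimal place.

Distance covered during reaction = 34.4000 × 0.9 = 30.960 m.
Distance available for braking: 147 − 30.960 = 116.040 m.
v² = 2a·d ⇒ a = v²/(2d) = 34.4000² / (2 × 116.040) = 1183.360 / 232.080 = 5.0989 m/s².

Required deceleration ≈ 5.1 m/s²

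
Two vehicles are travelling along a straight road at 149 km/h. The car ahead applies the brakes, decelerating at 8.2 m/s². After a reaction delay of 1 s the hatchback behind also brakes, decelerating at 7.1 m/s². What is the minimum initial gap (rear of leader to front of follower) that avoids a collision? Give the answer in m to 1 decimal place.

149 km/h ÷ 3.6 = 41.3889 m/s.
Leader travels v²/(2a_L) = 1713.041 / 16.400 = 104.454 m before stopping.
Follower covers v·t_r = 41.3889 × 1 = 41.389 m while reacting, then v²/(2a_F) = 1713.041 / 14.200 = 120.637 m while braking, for a total of 41.389 + 120.637 = 162.026 m.
Since a_F ≤ a_L and the follower starts braking later, the follower is never slower than the leader, so the closest approach is when both have stopped.
Minimum gap = 162.026 − 104.454 = 57.572 m.

Minimum gap ≈ 57.6 m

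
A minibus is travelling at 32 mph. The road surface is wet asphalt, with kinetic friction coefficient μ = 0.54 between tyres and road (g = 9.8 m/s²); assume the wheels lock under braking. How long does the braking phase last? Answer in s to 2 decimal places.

Braking time ≈ 2.70 s

32 mph × 0.44704 = 14.3053 m/s.
a = μg = 0.54 × 9.8 = 5.292 m/s².
Braking time = v/a = 14.3053 / 5.292 = 2.703 s.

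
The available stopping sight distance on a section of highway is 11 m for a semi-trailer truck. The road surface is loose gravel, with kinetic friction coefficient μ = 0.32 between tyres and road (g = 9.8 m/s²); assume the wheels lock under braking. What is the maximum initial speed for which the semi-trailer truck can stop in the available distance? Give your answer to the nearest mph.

a = μg = 0.32 × 9.8 = 3.136 m/s².
v²/(2a) = d ⇒ v = √(2 × 3.136 × 11) = √68.99 = 8.3060 m/s.
8.3060 m/s ÷ 0.44704 = 18.580 mph.

Maximum speed ≈ 19 mph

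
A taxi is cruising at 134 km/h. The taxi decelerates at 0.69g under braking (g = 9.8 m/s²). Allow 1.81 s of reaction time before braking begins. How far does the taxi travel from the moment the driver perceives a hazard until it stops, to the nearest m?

134 km/h ÷ 3.6 = 37.2222 m/s.
a = 0.69 × 9.8 = 6.762 m/s².
Reaction distance = v·t_r = 37.2222 × 1.81 = 67.372 m.
Braking distance = v²/(2a) = 37.2222² / (2 × 6.762) = 1385.492 / 13.524 = 102.447 m.
Total = 67.372 + 102.447 = 169.819 m.

Total stopping distance ≈ 170 m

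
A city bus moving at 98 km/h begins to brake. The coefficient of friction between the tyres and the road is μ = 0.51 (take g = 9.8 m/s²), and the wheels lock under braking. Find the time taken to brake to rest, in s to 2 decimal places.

Braking time ≈ 5.45 s

98 km/h ÷ 3.6 = 27.2222 m/s.
a = μg = 0.51 × 9.8 = 4.998 m/s².
Braking time = v/a = 27.2222 / 4.998 = 5.447 s.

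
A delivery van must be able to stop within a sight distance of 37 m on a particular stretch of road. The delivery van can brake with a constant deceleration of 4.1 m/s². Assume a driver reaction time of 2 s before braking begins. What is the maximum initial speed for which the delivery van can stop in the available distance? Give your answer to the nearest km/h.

Maximum speed ≈ 40 km/h

Stopping distance: v·t_r + v²/(2a) = 37 with t_r = 2 s and a = 4.100 m/s².
So v² + 16.400 v − 303.40 = 0.
Positive root: v = −a·t_r + √((a·t_r)² + 2a·d) = −8.200 + √(67.240 + 303.40) = 11.0520 m/s.
11.0520 m/s × 3.6 = 39.787 km/h.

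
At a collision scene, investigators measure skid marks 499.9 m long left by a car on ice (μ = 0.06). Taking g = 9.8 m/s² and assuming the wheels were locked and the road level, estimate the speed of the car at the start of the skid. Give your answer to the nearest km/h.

Initial speed ≈ 87 km/h

Deceleration a = μg = 0.06 × 9.8 = 0.588 m/s².
v = √(2a·d) = √(2 × 0.588 × 499.9) = √587.882 = 24.2463 m/s.
= 24.2463 × 3.6 = 87.287 km/h.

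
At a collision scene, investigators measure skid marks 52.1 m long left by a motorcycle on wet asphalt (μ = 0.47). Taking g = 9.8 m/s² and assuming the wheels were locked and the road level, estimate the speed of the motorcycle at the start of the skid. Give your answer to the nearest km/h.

Deceleration a = μg = 0.47 × 9.8 = 4.606 m/s².
v = √(2a·d) = √(2 × 4.606 × 52.1) = √479.945 = 21.9076 m/s.
= 21.9076 × 3.6 = 78.867 km/h.

Initial speed ≈ 79 km/h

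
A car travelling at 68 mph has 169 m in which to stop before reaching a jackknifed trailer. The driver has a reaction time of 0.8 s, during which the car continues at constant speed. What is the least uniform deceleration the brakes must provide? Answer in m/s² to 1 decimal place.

68 mph × 0.44704 = 30.3987 m/s.
Distance covered during reaction = 30.3987 × 0.8 = 24.319 m.
Distance available for braking: 169 − 24.319 = 144.681 m.
v² = 2a·d ⇒ a = v²/(2d) = 30.3987² / (2 × 144.681) = 924.081 / 289.362 = 3.1935 m/s².

Required deceleration ≈ 3.2 m/s²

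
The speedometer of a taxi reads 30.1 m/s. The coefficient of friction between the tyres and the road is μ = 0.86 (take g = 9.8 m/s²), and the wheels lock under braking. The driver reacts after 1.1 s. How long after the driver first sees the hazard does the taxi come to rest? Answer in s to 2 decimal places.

a = μg = 0.86 × 9.8 = 8.428 m/s².
Braking time = v/a = 30.1000 / 8.428 = 3.571 s.
Total = 1.1 + 3.571 = 4.671 s.

Total time ≈ 4.67 s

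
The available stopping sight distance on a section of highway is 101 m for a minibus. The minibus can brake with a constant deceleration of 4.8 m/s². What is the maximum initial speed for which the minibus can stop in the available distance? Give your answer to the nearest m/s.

v²/(2a) = d ⇒ v = √(2 × 4.800 × 101) = √969.60 = 31.1384 m/s.

Maximum speed ≈ 31 m/s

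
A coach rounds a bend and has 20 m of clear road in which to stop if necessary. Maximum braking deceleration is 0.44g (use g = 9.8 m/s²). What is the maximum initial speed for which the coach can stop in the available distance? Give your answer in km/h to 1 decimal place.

a = 0.44 × 9.8 = 4.312 m/s².
v²/(2a) = d ⇒ v = √(2 × 4.312 × 20) = √172.48 = 13.1332 m/s.
13.1332 m/s × 3.6 = 47.280 km/h.

Maximum speed ≈ 47.3 km/h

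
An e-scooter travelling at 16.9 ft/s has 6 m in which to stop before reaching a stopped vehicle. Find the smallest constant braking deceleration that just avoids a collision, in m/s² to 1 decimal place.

Required deceleration ≈ 2.2 m/s²

16.9 ft/s × 0.3048 = 5.1511 m/s.
v² = 2a·d ⇒ a = v²/(2d) = 5.1511² / (2 × 6.000) = 26.534 / 12.000 = 2.2112 m/s².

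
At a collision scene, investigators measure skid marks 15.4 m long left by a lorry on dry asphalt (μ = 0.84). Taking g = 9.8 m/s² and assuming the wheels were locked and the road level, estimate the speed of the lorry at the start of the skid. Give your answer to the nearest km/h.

Initial speed ≈ 57 km/h

Deceleration a = μg = 0.84 × 9.8 = 8.232 m/s².
v = √(2a·d) = √(2 × 8.232 × 15.4) = √253.546 = 15.9231 m/s.
= 15.9231 × 3.6 = 57.323 km/h.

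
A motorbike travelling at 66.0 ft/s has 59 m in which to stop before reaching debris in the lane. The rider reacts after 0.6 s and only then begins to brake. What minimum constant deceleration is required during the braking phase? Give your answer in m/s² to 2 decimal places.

Required deceleration ≈ 4.31 m/s²

66 ft/s × 0.3048 = 20.1168 m/s.
Distance covered during reaction = 20.1168 × 0.6 = 12.070 m.
Distance available for braking: 59 − 12.070 = 46.930 m.
v² = 2a·d ⇒ a = v²/(2d) = 20.1168² / (2 × 46.930) = 404.686 / 93.860 = 4.3116 m/s².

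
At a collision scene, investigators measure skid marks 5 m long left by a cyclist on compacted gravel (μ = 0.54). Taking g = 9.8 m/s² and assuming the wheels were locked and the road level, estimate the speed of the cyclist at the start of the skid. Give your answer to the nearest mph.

Initial speed ≈ 16 mph

Deceleration a = μg = 0.54 × 9.8 = 5.292 m/s².
v = √(2a·d) = √(2 × 5.292 × 5) = √52.920 = 7.2746 m/s.
= 7.2746 ÷ 0.44704 = 16.273 mph.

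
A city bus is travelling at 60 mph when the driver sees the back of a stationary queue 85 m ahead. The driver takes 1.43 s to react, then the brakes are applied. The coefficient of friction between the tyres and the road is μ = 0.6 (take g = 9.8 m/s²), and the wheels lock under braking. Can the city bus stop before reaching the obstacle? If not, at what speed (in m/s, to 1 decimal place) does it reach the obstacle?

No — it strikes the obstacle at 13.1 m/s

60 mph × 0.44704 = 26.8224 m/s.
a = μg = 0.6 × 9.8 = 5.880 m/s².
Reaction distance = 26.8224 × 1.43 = 38.356 m.
Braking distance needed to stop: v²/(2a) = 719.441 / 11.760 = 61.177 m, so total needed = 38.356 + 61.177 = 99.533 m > 85 m — it cannot stop.
Distance remaining when braking begins: 85 − 38.356 = 46.644 m.
v² = v₀² − 2a·d = 719.441 − 2 × 5.880 × 46.644 = 170.908 m²/s².
v = √170.908 = 13.073 m/s.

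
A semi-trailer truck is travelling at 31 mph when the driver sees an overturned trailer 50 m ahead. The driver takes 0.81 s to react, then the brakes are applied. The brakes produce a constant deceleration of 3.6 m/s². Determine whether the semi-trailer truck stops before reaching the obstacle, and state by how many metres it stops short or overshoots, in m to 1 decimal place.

Yes — it stops 12.1 m short of the obstacle

31 mph × 0.44704 = 13.8582 m/s.
Reaction distance = 13.8582 × 0.81 = 11.225 m.
Braking distance = v²/(2a) = 192.050 / 7.200 = 26.674 m.
Total stopping distance = 11.225 + 26.674 = 37.899 m, vs 50 m available — it stops with 50 − 37.899 = 12.101 m to spare.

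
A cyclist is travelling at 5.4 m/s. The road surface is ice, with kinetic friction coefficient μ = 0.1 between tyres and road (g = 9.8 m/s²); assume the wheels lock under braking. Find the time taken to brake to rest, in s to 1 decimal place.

Braking time ≈ 5.5 s

a = μg = 0.1 × 9.8 = 0.980 m/s².
Braking time = v/a = 5.4000 / 0.980 = 5.510 s.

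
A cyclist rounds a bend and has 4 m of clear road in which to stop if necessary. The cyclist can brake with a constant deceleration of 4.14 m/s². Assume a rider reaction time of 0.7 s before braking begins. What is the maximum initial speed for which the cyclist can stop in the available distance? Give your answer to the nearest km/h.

Maximum speed ≈ 13 km/h

Stopping distance: v·t_r + v²/(2a) = 4 with t_r = 0.7 s and a = 4.140 m/s².
So v² + 5.796 v − 33.12 = 0.
Positive root: v = −a·t_r + √((a·t_r)² + 2a·d) = −2.898 + √(8.398 + 33.12) = 3.5454 m/s.
3.5454 m/s × 3.6 = 12.763 km/h.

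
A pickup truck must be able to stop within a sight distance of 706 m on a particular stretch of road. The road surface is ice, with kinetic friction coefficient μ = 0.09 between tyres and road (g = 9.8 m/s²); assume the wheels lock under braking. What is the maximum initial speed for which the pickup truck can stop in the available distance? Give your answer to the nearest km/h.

a = μg = 0.09 × 9.8 = 0.882 m/s².
v²/(2a) = d ⇒ v = √(2 × 0.882 × 706) = √1245.38 = 35.2899 m/s.
35.2899 m/s × 3.6 = 127.044 km/h.

Maximum speed ≈ 127 km/h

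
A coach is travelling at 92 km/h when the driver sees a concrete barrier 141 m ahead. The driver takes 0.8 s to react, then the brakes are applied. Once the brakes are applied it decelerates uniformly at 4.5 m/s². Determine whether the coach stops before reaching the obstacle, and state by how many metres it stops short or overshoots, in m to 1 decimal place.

Yes — it stops 48.0 m short of the obstacle

92 km/h ÷ 3.6 = 25.5556 m/s.
Reaction distance = 25.5556 × 0.8 = 20.444 m.
Braking distance = v²/(2a) = 653.089 / 9.000 = 72.565 m.
Total stopping distance = 20.444 + 72.565 = 93.009 m, vs 141 m available — it stops with 141 − 93.009 = 47.991 m to spare.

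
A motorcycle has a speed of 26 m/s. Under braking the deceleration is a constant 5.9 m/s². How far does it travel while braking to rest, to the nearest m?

Braking distance = v²/(2a) = 26.0000² / (2 × 5.900) = 676.000 / 11.800 = 57.288 m.

Braking distance ≈ 57 m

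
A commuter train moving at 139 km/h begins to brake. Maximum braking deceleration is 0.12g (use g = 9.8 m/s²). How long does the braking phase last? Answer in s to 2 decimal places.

139 km/h ÷ 3.6 = 38.6111 m/s.
a = 0.12 × 9.8 = 1.176 m/s².
Braking time = v/a = 38.6111 / 1.176 = 32.833 s.

Braking time ≈ 32.83 s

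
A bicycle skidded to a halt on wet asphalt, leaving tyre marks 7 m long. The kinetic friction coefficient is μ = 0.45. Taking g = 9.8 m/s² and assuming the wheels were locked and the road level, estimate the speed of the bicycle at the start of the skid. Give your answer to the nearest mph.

Deceleration a = μg = 0.45 × 9.8 = 4.410 m/s².
v = √(2a·d) = √(2 × 4.410 × 7) = √61.740 = 7.8575 m/s.
= 7.8575 ÷ 0.44704 = 17.577 mph.

Initial speed ≈ 18 mph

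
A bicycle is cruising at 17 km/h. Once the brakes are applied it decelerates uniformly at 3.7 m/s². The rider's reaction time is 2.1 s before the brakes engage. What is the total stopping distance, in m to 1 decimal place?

Total stopping distance ≈ 12.9 m

17 km/h ÷ 3.6 = 4.7222 m/s.
Reaction distance = v·t_r = 4.7222 × 2.1 = 9.917 m.
Braking distance = v²/(2a) = 4.7222² / (2 × 3.700) = 22.299 / 7.400 = 3.013 m.
Total = 9.917 + 3.013 = 12.930 m.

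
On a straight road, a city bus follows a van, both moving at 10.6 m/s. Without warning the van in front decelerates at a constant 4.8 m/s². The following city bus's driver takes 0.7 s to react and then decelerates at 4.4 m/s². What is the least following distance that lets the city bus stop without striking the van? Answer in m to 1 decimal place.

Minimum gap ≈ 8.5 m

Leader travels v²/(2a_L) = 112.360 / 9.600 = 11.704 m before stopping.
Follower covers v·t_r = 10.6000 × 0.7 = 7.420 m while reacting, then v²/(2a_F) = 112.360 / 8.800 = 12.768 m while braking, for a total of 7.420 + 12.768 = 20.188 m.
Since a_F ≤ a_L and the follower starts braking later, the follower is never slower than the leader, so the closest approach is when both have stopped.
Minimum gap = 20.188 − 11.704 = 8.484 m.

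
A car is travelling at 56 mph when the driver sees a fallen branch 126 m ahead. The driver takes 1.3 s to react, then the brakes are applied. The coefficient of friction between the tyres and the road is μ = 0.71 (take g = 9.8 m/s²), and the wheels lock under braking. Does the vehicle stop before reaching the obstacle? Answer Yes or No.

56 mph × 0.44704 = 25.0342 m/s.
a = μg = 0.71 × 9.8 = 6.958 m/s².
Reaction distance = 25.0342 × 1.3 = 32.544 m.
Braking distance = v²/(2a) = 626.711 / 13.916 = 45.035 m.
Total stopping distance = 32.544 + 45.035 = 77.579 m, vs 126 m available — it stops with 126 − 77.579 = 48.421 m to spare.

Yes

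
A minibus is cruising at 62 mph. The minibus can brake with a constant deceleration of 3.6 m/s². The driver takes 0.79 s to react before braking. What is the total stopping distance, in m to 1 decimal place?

62 mph × 0.44704 = 27.7165 m/s.
Reaction distance = v·t_r = 27.7165 × 0.79 = 21.896 m.
Braking distance = v²/(2a) = 27.7165² / (2 × 3.600) = 768.204 / 7.200 = 106.695 m.
Total = 21.896 + 106.695 = 128.591 m.

Total stopping distance ≈ 128.6 m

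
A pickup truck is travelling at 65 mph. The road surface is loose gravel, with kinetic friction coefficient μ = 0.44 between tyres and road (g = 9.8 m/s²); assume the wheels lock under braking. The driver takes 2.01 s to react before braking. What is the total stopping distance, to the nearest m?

65 mph × 0.44704 = 29.0576 m/s.
a = μg = 0.44 × 9.8 = 4.312 m/s².
Reaction distance = v·t_r = 29.0576 × 2.01 = 58.406 m.
Braking distance = v²/(2a) = 29.0576² / (2 × 4.312) = 844.344 / 8.624 = 97.906 m.
Total = 58.406 + 97.906 = 156.312 m.

Total stopping distance ≈ 156 m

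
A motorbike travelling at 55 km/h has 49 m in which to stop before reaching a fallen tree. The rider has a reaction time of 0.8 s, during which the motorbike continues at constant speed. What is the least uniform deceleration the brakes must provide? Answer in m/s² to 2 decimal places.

Required deceleration ≈ 3.17 m/s²

55 km/h ÷ 3.6 = 15.2778 m/s.
Distance covered during reaction = 15.2778 × 0.8 = 12.222 m.
Distance available for braking: 49 − 12.222 = 36.778 m.
v² = 2a·d ⇒ a = v²/(2d) = 15.2778² / (2 × 36.778) = 233.411 / 73.556 = 3.1732 m/s².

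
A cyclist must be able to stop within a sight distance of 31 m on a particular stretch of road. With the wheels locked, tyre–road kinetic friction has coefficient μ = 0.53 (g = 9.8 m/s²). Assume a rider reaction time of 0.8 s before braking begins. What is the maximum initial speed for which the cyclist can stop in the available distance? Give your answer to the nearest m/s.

Maximum speed ≈ 14 m/s

a = μg = 0.53 × 9.8 = 5.194 m/s².
Stopping distance: v·t_r + v²/(2a) = 31 with t_r = 0.8 s and a = 5.194 m/s².
So v² + 8.310 v − 322.03 = 0.
Positive root: v = −a·t_r + √((a·t_r)² + 2a·d) = −4.155 + √(17.264 + 322.03) = 14.2649 m/s.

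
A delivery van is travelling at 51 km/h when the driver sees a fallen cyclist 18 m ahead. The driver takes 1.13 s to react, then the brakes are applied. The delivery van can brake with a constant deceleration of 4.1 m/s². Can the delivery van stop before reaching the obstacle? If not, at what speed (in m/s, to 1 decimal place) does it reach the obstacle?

No — it strikes the obstacle at 13.6 m/s

51 km/h ÷ 3.6 = 14.1667 m/s.
Reaction distance = 14.1667 × 1.13 = 16.008 m.
Braking distance needed to stop: v²/(2a) = 200.695 / 8.200 = 24.475 m, so total needed = 16.008 + 24.475 = 40.483 m > 18 m — it cannot stop.
Distance remaining when braking begins: 18 − 16.008 = 1.992 m.
v² = v₀² − 2a·d = 200.695 − 2 × 4.100 × 1.992 = 184.361 m²/s².
v = √184.361 = 13.578 m/s.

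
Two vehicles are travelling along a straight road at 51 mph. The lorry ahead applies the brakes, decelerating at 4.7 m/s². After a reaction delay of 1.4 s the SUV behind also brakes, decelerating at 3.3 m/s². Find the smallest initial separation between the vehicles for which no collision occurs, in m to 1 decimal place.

Minimum gap ≈ 55.4 m

51 mph × 0.44704 = 22.7990 m/s.
Leader travels v²/(2a_L) = 519.794 / 9.400 = 55.297 m before stopping.
Follower covers v·t_r = 22.7990 × 1.4 = 31.919 m while reacting, then v²/(2a_F) = 519.794 / 6.600 = 78.757 m while braking, for a total of 31.919 + 78.757 = 110.676 m.
Since a_F ≤ a_L and the follower starts braking later, the follower is never slower than the leader, so the closest approach is when both have stopped.
Minimum gap = 110.676 − 55.297 = 55.379 m.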